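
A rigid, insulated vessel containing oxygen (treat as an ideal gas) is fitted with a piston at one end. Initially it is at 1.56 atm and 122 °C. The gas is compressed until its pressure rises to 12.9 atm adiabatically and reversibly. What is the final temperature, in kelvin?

T₂ ≈ 723 K

Adiabatic: T₂/T₁ = (P₂/P₁)^((γ−1)/γ).
For a diatomic ideal gas γ = 7/5, so (γ−1)/γ = 2/7.
T₁ = 122 °C = 395.1 K.
T₂ = 395.1 × (12.9/1.56)^(2/7) = 722.6 K.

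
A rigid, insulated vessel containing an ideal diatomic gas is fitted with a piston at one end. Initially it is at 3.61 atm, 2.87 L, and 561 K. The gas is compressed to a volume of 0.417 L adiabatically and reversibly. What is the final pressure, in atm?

Adiabatic: P₁V₁^γ = P₂V₂^γ ⇒ P₂ = P₁ (V₁/V₂)^γ.
γ = 7/5 for a diatomic ideal gas.
P₂ = 3.61 × (2.87/0.417)^(7/5) = 53.75 atm.

P₂ ≈ 53.7 atm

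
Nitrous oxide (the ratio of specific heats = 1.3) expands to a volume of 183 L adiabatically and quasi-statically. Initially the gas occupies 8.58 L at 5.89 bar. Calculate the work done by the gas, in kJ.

W ≈ 10.1 kJ

P₂ = P₁(V₁/V₂)^γ = 5.89×(8.58/183)^(1.3) = 0.1103 bar.
For a reversible adiabat, W_by_gas = (P₁V₁ − P₂V₂)/(γ−1).
W_by = (589000×0.00858 − 11030×0.183) / (0.3) = 10120 J.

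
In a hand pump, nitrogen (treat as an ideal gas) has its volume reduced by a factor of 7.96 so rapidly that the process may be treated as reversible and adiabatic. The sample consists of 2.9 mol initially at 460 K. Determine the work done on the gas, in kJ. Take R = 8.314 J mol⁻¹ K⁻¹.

For a reversible adiabat TV^(γ−1) is constant, so T₂ = T₁ (V₁/V₂)^(γ−1).
γ = 7/5 for a diatomic ideal gas, so γ−1 = 2/5.
T₂ = 460 × 7.96^(2/5) = 1055 K.
Q = 0, so ΔU = W_on_gas = nCᵥΔT with Cᵥ = R/(γ−1) = 20.79 J/(mol·K).
ΔU = 2.9 × 20.79 × (1055 − 460) = 35850 J.

W ≈ 35.8 kJ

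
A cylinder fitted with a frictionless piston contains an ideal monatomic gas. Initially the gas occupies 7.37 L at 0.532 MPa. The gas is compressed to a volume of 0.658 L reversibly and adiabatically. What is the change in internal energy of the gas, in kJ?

ΔU ≈ 23.6 kJ

γ = 5/3 for a monatomic ideal gas.
P₂ = P₁(V₁/V₂)^γ = 0.532×(7.37/0.658)^(5/3) = 29.83 MPa.
For a reversible adiabat, W_by_gas = (P₁V₁ − P₂V₂)/(γ−1).
W_by = (532000×0.00737 − 2.983×10^7×0.000658) / (2/3) = -23560 J.
Q = 0 ⇒ ΔU = −W_by = 23560 J.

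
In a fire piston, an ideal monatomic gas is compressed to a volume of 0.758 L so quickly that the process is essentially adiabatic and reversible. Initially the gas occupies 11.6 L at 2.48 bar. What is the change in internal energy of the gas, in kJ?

ΔU ≈ 22.3 kJ

γ = 5/3 for a monatomic ideal gas.
P₂ = P₁(V₁/V₂)^γ = 2.48×(11.6/0.758)^(5/3) = 233.9 bar.
For a reversible adiabat, W_by_gas = (P₁V₁ − P₂V₂)/(γ−1).
W_by = (248000×0.0116 − 2.339×10^7×0.000758) / (2/3) = -22280 J.
Q = 0 ⇒ ΔU = −W_by = 22280 J.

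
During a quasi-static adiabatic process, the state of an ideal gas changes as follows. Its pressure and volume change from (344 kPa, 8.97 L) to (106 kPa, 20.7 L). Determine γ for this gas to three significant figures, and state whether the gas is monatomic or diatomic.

PV^γ = const ⇒ γ = ln(P₂/P₁) / ln(V₁/V₂).
γ = ln(106/344) / ln(8.97/20.7) = 1.408.
γ ≈ 1.41 is close to 7/5, so the gas is diatomic.

γ ≈ 1.41; diatomic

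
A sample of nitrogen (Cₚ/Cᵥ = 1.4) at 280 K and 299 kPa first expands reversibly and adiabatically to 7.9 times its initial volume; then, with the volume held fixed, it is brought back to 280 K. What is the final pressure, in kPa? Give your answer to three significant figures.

Adiabatic step (PV^γ = const): P₂ = 299×(1/7.9)^(1.4) = 16.56 kPa; T₂ = 280×(1/7.9)^(0.4) = 122.5 K.
Isochoric: P₃ = P₂(T₃/T₂) = 16.56 × (280/122.5) = 37.85 kPa.

P₃ ≈ 37.8 kPa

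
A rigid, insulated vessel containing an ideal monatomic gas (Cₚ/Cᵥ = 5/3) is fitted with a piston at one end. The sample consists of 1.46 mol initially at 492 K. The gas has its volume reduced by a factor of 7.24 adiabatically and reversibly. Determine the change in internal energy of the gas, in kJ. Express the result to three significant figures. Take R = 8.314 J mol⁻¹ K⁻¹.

ΔU ≈ 24.6 kJ

For a reversible adiabat TV^(γ−1) is constant, so T₂ = T₁ (V₁/V₂)^(γ−1).
T₂ = 492 × 7.24^(2/3) = 1841 K.
Q = 0, so ΔU = W_on_gas = nCᵥΔT with Cᵥ = R/(γ−1) = 12.47 J/(mol·K).
ΔU = 1.46 × 12.47 × (1841 − 492) = 24570 J.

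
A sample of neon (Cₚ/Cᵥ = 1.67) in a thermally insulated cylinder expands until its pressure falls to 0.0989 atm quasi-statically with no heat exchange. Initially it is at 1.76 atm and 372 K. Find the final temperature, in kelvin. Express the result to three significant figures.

T₂ ≈ 117 K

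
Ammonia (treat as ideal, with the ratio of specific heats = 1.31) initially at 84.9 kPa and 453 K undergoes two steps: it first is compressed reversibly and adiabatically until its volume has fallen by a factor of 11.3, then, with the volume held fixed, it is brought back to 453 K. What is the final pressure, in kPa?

Adiabatic step (PV^γ = const): P₂ = 84.9×11.3^(1.31) = 2034 kPa; T₂ = 453×11.3^(0.31) = 960.6 K.
Isochoric: P₃ = P₂(T₃/T₂) = 2034 × (453/960.6) = 959.4 kPa.

P₃ ≈ 959 kPa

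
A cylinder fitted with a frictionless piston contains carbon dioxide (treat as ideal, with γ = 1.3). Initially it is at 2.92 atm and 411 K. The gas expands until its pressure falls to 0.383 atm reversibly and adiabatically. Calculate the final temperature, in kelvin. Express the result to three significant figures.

T₂ ≈ 257 K

Along an adiabat T P^((1−γ)/γ) is constant, so T₂ = T₁ (P₂/P₁)^((γ−1)/γ).
T₂ = 411 × (0.383/2.92)^(0.231) = 257.2 K.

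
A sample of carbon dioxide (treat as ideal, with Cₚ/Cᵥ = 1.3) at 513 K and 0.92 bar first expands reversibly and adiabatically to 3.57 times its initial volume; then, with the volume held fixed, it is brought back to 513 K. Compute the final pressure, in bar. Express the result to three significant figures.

P₃ ≈ 0.258 bar

Adiabatic step (PV^γ = const): P₂ = 0.92×(1/3.57)^(1.3) = 0.1759 bar; T₂ = 513×(1/3.57)^(0.3) = 350.2 K.
Isochoric: P₃ = P₂(T₃/T₂) = 0.1759 × (513/350.2) = 0.2577 bar.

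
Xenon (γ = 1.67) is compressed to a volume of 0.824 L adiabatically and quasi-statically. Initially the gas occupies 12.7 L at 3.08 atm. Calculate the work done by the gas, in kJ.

W ≈ -31.1 kJ

P₂ = P₁(V₁/V₂)^γ = 3.08×(12.7/0.824)^(1.67) = 296.7 atm.
For a reversible adiabat, W_by_gas = (P₁V₁ − P₂V₂)/(γ−1).
W_by = (312100×0.0127 − 3.006×10^7×0.000824) / (0.67) = -31060 J.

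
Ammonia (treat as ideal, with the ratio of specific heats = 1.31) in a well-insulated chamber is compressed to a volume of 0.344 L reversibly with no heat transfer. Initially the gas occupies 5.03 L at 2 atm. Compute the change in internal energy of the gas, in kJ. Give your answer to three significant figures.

P₂ = P₁(V₁/V₂)^γ = 2×(5.03/0.344)^(1.31) = 67.17 atm.
For a reversible adiabat, W_by_gas = (P₁V₁ − P₂V₂)/(γ−1).
W_by = (202600×0.00503 − 6.806×10^6×0.000344) / (0.31) = -4265 J.
Q = 0 ⇒ ΔU = −W_by = 4265 J.

ΔU ≈ 4.26 kJ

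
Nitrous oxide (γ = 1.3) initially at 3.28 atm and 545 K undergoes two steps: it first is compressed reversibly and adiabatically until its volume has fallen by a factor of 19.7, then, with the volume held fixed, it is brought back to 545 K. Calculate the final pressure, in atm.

P₃ ≈ 64.6 atm

Adiabatic step (PV^γ = const): P₂ = 3.28×19.7^(1.3) = 158 atm; T₂ = 545×19.7^(0.3) = 1333 K.
Isochoric: P₃ = P₂(T₃/T₂) = 158 × (545/1333) = 64.62 atm.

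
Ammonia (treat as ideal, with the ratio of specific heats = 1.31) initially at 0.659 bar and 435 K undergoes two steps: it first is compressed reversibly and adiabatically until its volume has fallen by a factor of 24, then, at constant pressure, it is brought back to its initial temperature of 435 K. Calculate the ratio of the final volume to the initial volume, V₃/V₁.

V₃/V₁ ≈ 0.0156

Adiabatic step: V₂/V₁ = 0.04167; T₂ = T₁·24^(0.31) = 1165 K.
Isobaric step: V₃/V₂ = T₃/T₂ = 435/1165.
V₃/V₁ = (V₂/V₁)(V₃/V₂) = 0.04167 × (435/1165) = 0.01556.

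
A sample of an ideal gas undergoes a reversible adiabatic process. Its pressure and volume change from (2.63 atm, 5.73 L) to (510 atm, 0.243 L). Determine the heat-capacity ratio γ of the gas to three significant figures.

γ ≈ 1.67

PV^γ = const ⇒ γ = ln(P₂/P₁) / ln(V₁/V₂).
γ = ln(510/2.63) / ln(5.73/0.243) = 1.667.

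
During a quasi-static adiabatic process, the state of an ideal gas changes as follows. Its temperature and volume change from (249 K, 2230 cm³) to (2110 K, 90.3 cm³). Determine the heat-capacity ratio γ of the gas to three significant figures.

γ ≈ 1.67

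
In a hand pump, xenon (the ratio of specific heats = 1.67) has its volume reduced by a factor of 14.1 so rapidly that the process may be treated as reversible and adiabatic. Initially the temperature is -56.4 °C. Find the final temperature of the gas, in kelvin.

For a reversible adiabat TV^(γ−1) is constant, so T₂ = T₁ (V₁/V₂)^(γ−1).
T₁ = -56.4 °C = 216.7 K.
T₂ = 216.7 × 14.1^(0.67) = 1276 K.

T₂ ≈ 1280 K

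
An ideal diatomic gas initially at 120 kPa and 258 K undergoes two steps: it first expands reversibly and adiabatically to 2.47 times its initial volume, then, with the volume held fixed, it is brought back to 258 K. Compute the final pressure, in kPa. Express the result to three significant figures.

For a diatomic ideal gas γ = 7/5.
Adiabatic step (PV^γ = const): P₂ = 120×(1/2.47)^(7/5) = 33.84 kPa; T₂ = 258×(1/2.47)^(2/5) = 179.7 K.
Isochoric: P₃ = P₂(T₃/T₂) = 33.84 × (258/179.7) = 48.58 kPa.

P₃ ≈ 48.6 kPa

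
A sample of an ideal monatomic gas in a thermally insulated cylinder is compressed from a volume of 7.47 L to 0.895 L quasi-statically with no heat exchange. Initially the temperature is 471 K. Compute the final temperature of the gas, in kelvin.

T₂ ≈ 1940 K

For a reversible adiabat TV^(γ−1) is constant, so T₂ = T₁ (V₁/V₂)^(γ−1).
For a monatomic ideal gas γ = 5/3, so γ−1 = 2/3.
T₂ = 471 × (7.47/0.895)^(2/3) = 1938 K.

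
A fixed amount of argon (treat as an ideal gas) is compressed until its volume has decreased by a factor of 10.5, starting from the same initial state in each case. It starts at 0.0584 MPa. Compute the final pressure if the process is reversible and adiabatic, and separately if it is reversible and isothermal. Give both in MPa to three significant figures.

adiabatic: 2.94 MPa; isothermal: 0.613 MPa

For a monatomic ideal gas γ = 5/3.
Isothermal: P₂ = P₁(V₁/V₂) = 0.0584×10.5 = 0.6132 MPa.
Adiabatic: P₂ = P₁(V₁/V₂)^γ = 0.0584×10.5^(5/3) = 2.94 MPa.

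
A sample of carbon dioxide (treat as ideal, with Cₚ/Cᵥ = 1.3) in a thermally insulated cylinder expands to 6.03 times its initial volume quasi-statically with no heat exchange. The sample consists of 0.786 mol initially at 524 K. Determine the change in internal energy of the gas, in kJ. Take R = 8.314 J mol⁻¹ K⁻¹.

ΔU ≈ -4.76 kJ

For a reversible adiabat TV^(γ−1) is constant, so T₂ = T₁ (V₁/V₂)^(γ−1).
T₂ = 524 × (1/6.03)^(0.3) = 305.7 K.
Q = 0, so ΔU = W_on_gas = nCᵥΔT with Cᵥ = R/(γ−1) = 27.71 J/(mol·K).
ΔU = 0.786 × 27.71 × (305.7 − 524) = -4756 J.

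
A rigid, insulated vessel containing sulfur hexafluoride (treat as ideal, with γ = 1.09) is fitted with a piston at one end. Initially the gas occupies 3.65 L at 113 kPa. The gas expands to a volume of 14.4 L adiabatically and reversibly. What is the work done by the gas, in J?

W ≈ 533 J

P₂ = P₁(V₁/V₂)^γ = 113×(3.65/14.4)^(1.09) = 25.31 kPa.
For a reversible adiabat, W_by_gas = (P₁V₁ − P₂V₂)/(γ−1).
W_by = (113000×0.00365 − 25310×0.0144) / (0.09) = 532.5 J.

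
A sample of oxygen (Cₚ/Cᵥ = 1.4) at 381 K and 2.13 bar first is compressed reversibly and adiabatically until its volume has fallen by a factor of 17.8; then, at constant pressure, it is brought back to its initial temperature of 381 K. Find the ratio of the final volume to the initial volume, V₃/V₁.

V₃/V₁ ≈ 0.0178

Adiabatic step: V₂/V₁ = 0.05618; T₂ = T₁·17.8^(0.4) = 1205 K.
Isobaric step: V₃/V₂ = T₃/T₂ = 381/1205.
V₃/V₁ = (V₂/V₁)(V₃/V₂) = 0.05618 × (381/1205) = 0.01776.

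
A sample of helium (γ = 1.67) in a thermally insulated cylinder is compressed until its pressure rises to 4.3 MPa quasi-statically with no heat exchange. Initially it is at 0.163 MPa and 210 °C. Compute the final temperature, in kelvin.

Adiabatic: T₂/T₁ = (P₂/P₁)^((γ−1)/γ).
T₁ = 210 °C = 483.1 K.
T₂ = 483.1 × (4.3/0.163)^(0.401) = 1796 K.

T₂ ≈ 1800 K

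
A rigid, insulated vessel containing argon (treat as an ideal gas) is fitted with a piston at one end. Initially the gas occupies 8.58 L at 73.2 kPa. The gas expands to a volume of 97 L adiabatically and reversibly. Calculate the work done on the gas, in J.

γ = 5/3 for a monatomic ideal gas.
P₂ = P₁(V₁/V₂)^γ = 73.2×(8.58/97)^(5/3) = 1.285 kPa.
For a reversible adiabat, W_by_gas = (P₁V₁ − P₂V₂)/(γ−1).
W_by = (73200×0.00858 − 1285×0.097) / (2/3) = 755.1 J.
W_on_gas = −W_by = -755.1 J.

W ≈ -755 J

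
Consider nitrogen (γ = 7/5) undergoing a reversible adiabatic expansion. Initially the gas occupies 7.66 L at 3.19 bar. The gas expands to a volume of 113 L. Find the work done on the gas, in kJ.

P₂ = P₁(V₁/V₂)^γ = 3.19×(7.66/113)^(7/5) = 0.07369 bar.
For a reversible adiabat, W_by_gas = (P₁V₁ − P₂V₂)/(γ−1).
W_by = (319000×0.00766 − 7369×0.113) / (2/5) = 4027 J.
W_on_gas = −W_by = -4027 J.

W ≈ -4.03 kJ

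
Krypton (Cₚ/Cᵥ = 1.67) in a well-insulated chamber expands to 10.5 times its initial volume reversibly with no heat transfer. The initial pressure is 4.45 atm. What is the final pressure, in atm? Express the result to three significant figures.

Adiabatic: P₁V₁^γ = P₂V₂^γ ⇒ P₂ = P₁ (V₁/V₂)^γ.
P₂ = 4.45 × (1/10.5)^(1.67) = 0.08769 atm.

P₂ ≈ 0.0877 atm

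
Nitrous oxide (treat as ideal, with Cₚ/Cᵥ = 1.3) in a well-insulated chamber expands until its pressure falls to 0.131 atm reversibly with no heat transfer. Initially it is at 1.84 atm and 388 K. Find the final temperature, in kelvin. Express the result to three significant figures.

Adiabatic: T₂/T₁ = (P₂/P₁)^((γ−1)/γ).
T₂ = 388 × (0.131/1.84)^(0.231) = 210.9 K.

T₂ ≈ 211 K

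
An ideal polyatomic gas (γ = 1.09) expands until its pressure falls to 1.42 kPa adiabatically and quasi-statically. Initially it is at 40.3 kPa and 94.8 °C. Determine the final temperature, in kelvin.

Along an adiabat T P^((1−γ)/γ) is constant, so T₂ = T₁ (P₂/P₁)^((γ−1)/γ).
T₁ = 94.8 °C = 367.9 K.
T₂ = 367.9 × (1.42/40.3)^(0.0826) = 279.1 K.

T₂ ≈ 279 K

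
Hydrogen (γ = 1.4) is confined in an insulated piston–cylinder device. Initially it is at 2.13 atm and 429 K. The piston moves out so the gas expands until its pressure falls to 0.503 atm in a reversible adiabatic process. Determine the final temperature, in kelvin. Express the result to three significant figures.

T₂ ≈ 284 K

Along an adiabat T P^((1−γ)/γ) is constant, so T₂ = T₁ (P₂/P₁)^((γ−1)/γ).
T₂ = 429 × (0.503/2.13)^(0.286) = 284 K.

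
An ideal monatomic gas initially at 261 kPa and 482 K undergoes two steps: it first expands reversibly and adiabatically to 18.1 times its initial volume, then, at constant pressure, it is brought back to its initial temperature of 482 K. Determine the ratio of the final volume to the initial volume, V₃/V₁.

For a monatomic ideal gas γ = 5/3.
Adiabatic step: V₂/V₁ = 18.1; T₂ = T₁·(1/18.1)^(2/3) = 69.92 K.
Isobaric step: V₃/V₂ = T₃/T₂ = 482/69.92.
V₃/V₁ = (V₂/V₁)(V₃/V₂) = 18.1 × (482/69.92) = 124.8.

V₃/V₁ ≈ 125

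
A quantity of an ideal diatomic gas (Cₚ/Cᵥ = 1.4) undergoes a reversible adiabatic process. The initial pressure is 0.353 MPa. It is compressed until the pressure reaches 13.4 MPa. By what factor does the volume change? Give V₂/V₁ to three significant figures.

From PV^γ = const, V₂/V₁ = (P₁/P₂)^(1/γ).
V₂/V₁ = (0.353/13.4)^(0.714) = 0.07446.

V₂/V₁ ≈ 0.0745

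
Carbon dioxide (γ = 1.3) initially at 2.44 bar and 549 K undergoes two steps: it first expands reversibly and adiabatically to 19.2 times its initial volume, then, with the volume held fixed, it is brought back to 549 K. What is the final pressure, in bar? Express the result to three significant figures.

P₃ ≈ 0.127 bar

Adiabatic step (PV^γ = const): P₂ = 2.44×(1/19.2)^(1.3) = 0.05237 bar; T₂ = 549×(1/19.2)^(0.3) = 226.2 K.
Isochoric: P₃ = P₂(T₃/T₂) = 0.05237 × (549/226.2) = 0.1271 bar.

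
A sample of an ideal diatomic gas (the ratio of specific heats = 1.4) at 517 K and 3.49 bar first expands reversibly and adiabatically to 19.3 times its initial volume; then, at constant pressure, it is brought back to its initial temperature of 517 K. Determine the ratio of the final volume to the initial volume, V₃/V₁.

Adiabatic step: V₂/V₁ = 19.3; T₂ = T₁·(1/19.3)^(0.4) = 158.2 K.
Isobaric step: V₃/V₂ = T₃/T₂ = 517/158.2.
V₃/V₁ = (V₂/V₁)(V₃/V₂) = 19.3 × (517/158.2) = 63.06.

V₃/V₁ ≈ 63.1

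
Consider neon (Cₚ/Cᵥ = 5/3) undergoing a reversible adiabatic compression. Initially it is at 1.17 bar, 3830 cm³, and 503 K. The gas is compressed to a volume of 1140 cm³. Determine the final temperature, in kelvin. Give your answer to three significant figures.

T₂ ≈ 1130 K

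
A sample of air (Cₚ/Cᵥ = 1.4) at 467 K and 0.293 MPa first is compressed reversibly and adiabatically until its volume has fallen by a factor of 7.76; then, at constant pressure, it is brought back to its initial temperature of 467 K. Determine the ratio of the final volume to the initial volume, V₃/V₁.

V₃/V₁ ≈ 0.0568

Adiabatic step: V₂/V₁ = 0.1289; T₂ = T₁·7.76^(0.4) = 1060 K.
Isobaric step: V₃/V₂ = T₃/T₂ = 467/1060.
V₃/V₁ = (V₂/V₁)(V₃/V₂) = 0.1289 × (467/1060) = 0.05678.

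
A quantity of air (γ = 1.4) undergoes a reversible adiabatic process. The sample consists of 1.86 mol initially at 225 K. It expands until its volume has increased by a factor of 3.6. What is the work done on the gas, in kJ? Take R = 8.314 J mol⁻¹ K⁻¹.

Adiabatic: T₁V₁^(γ−1) = T₂V₂^(γ−1) ⇒ T₂ = T₁ (V₁/V₂)^(γ−1).
T₂ = 225 × (1/3.6)^(0.4) = 134.8 K.
Q = 0, so ΔU = W_on_gas = nCᵥΔT with Cᵥ = R/(γ−1) = 20.79 J/(mol·K).
ΔU = 1.86 × 20.79 × (134.8 − 225) = -3487 J.

W ≈ -3.49 kJ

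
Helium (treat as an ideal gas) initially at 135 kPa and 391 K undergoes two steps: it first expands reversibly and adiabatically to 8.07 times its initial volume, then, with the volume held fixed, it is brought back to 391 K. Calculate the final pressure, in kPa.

For a monatomic ideal gas γ = 5/3.
Adiabatic step (PV^γ = const): P₂ = 135×(1/8.07)^(5/3) = 4.158 kPa; T₂ = 391×(1/8.07)^(2/3) = 97.18 K.
Isochoric: P₃ = P₂(T₃/T₂) = 4.158 × (391/97.18) = 16.73 kPa.

P₃ ≈ 16.7 kPa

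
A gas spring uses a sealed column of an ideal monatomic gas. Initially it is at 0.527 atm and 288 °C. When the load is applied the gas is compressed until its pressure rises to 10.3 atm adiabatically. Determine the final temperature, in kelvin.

Along an adiabat T P^((1−γ)/γ) is constant, so T₂ = T₁ (P₂/P₁)^((γ−1)/γ).
For a monatomic ideal gas γ = 5/3, so (γ−1)/γ = 2/5.
T₁ = 288 °C = 561.1 K.
T₂ = 561.1 × (10.3/0.527)^(2/5) = 1843 K.

T₂ ≈ 1840 K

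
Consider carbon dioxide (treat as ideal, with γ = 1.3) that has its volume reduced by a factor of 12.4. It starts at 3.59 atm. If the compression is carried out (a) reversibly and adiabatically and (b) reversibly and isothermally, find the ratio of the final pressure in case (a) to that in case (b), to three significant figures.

Isothermal: P_b = P₁(V₁/V₂) = 3.59×12.4.
Adiabatic: P_a = P₁(V₁/V₂)^γ = 3.59×12.4^(1.3).
P_a/P_b = (V₁/V₂)^(γ−1) = 12.4^(0.3) = 2.128.

P_adiabatic / P_isothermal ≈ 2.13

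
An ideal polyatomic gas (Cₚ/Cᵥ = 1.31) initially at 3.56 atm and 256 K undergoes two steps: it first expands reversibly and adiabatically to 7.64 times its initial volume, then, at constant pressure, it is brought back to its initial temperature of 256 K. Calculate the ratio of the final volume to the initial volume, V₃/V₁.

V₃/V₁ ≈ 14.4

Adiabatic step: V₂/V₁ = 7.64; T₂ = T₁·(1/7.64)^(0.31) = 136.3 K.
Isobaric step: V₃/V₂ = T₃/T₂ = 256/136.3.
V₃/V₁ = (V₂/V₁)(V₃/V₂) = 7.64 × (256/136.3) = 14.35.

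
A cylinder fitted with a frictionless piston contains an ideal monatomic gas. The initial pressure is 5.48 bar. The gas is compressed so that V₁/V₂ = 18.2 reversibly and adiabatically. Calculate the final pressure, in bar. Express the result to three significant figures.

P₂ ≈ 690 bar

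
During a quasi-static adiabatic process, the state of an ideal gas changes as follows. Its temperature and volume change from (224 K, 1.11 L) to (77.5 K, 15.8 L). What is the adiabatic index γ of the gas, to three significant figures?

TV^(γ−1) = const ⇒ γ − 1 = ln(T₂/T₁) / ln(V₁/V₂).
γ = 1 + ln(77.5/224) / ln(1.11/15.8) = 1.4.

γ ≈ 1.40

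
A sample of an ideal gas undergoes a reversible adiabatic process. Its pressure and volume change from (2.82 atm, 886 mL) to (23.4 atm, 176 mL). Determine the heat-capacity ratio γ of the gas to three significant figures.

γ ≈ 1.31

PV^γ = const ⇒ γ = ln(P₂/P₁) / ln(V₁/V₂).
γ = ln(23.4/2.82) / ln(886/176) = 1.309.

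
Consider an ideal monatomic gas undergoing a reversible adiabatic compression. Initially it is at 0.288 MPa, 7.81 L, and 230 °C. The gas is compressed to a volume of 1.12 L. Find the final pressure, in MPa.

P₂ ≈ 7.33 MPa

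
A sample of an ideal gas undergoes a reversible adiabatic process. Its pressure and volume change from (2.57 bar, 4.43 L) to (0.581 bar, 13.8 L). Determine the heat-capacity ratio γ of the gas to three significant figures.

PV^γ = const ⇒ γ = ln(P₂/P₁) / ln(V₁/V₂).
γ = ln(0.581/2.57) / ln(4.43/13.8) = 1.309.

γ ≈ 1.31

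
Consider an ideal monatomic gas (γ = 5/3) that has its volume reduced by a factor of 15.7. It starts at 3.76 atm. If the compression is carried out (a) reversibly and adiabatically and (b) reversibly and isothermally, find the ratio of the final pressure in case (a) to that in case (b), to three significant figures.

P_adiabatic / P_isothermal ≈ 6.27

Isothermal: P_b = P₁(V₁/V₂) = 3.76×15.7.
Adiabatic: P_a = P₁(V₁/V₂)^γ = 3.76×15.7^(5/3).
P_a/P_b = (V₁/V₂)^(γ−1) = 15.7^(2/3) = 6.27.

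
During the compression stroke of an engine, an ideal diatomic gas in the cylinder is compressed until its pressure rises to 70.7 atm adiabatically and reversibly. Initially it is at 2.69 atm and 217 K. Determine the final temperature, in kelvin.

T₂ ≈ 552 K

Adiabatic: T₂/T₁ = (P₂/P₁)^((γ−1)/γ).
For a diatomic ideal gas γ = 7/5, so (γ−1)/γ = 2/7.
T₂ = 217 × (70.7/2.69)^(2/7) = 552.2 K.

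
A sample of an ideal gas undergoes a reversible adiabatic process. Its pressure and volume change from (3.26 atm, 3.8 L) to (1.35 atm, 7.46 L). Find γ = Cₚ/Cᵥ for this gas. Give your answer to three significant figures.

PV^γ = const ⇒ γ = ln(P₂/P₁) / ln(V₁/V₂).
γ = ln(1.35/3.26) / ln(3.8/7.46) = 1.307.

γ ≈ 1.31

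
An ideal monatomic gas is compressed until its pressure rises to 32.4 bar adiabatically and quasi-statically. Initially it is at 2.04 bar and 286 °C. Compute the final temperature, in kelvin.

T₂ ≈ 1690 K

Adiabatic: T₂/T₁ = (P₂/P₁)^((γ−1)/γ).
For a monatomic ideal gas γ = 5/3, so (γ−1)/γ = 2/5.
T₁ = 286 °C = 559.1 K.
T₂ = 559.1 × (32.4/2.04)^(2/5) = 1690 K.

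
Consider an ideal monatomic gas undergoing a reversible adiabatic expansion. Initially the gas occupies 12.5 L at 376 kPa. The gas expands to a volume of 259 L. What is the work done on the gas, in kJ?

γ = 5/3 for a monatomic ideal gas.
P₂ = P₁(V₁/V₂)^γ = 376×(12.5/259)^(5/3) = 2.405 kPa.
For a reversible adiabat, W_by_gas = (P₁V₁ − P₂V₂)/(γ−1).
W_by = (376000×0.0125 − 2405×0.259) / (2/3) = 6115 J.
W_on_gas = −W_by = -6115 J.

W ≈ -6.12 kJ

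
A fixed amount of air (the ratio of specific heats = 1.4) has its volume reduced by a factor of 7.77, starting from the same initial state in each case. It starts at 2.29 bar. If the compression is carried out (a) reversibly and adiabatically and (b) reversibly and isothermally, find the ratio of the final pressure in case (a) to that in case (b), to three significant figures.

P_adiabatic / P_isothermal ≈ 2.27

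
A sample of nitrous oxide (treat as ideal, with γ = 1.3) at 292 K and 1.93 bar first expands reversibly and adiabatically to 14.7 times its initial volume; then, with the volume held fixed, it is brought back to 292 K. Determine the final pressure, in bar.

P₃ ≈ 0.131 bar

Adiabatic step (PV^γ = const): P₂ = 1.93×(1/14.7)^(1.3) = 0.05862 bar; T₂ = 292×(1/14.7)^(0.3) = 130.4 K.
Isochoric: P₃ = P₂(T₃/T₂) = 0.05862 × (292/130.4) = 0.1313 bar.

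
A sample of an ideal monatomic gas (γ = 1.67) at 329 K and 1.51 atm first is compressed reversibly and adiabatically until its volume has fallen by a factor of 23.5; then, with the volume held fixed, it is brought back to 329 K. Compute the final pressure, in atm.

P₃ ≈ 35.5 atm

Adiabatic step (PV^γ = const): P₂ = 1.51×23.5^(1.67) = 294.2 atm; T₂ = 329×23.5^(0.67) = 2728 K.
Isochoric: P₃ = P₂(T₃/T₂) = 294.2 × (329/2728) = 35.49 atm.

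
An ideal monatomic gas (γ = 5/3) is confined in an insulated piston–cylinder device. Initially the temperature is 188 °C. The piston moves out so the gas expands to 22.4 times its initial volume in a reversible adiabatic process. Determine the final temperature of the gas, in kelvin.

For a reversible adiabat TV^(γ−1) is constant, so T₂ = T₁ (V₁/V₂)^(γ−1).
T₁ = 188 °C = 461.1 K.
T₂ = 461.1 × (1/22.4)^(2/3) = 58.03 K.

T₂ ≈ 58.0 K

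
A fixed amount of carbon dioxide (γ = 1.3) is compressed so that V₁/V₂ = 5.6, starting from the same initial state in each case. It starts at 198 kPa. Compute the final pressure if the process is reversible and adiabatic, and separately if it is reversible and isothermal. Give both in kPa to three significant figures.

adiabatic: 1860 kPa; isothermal: 1110 kPa

Isothermal: P₂ = P₁(V₁/V₂) = 198×5.6 = 1109 kPa.
Adiabatic: P₂ = P₁(V₁/V₂)^γ = 198×5.6^(1.3) = 1859 kPa.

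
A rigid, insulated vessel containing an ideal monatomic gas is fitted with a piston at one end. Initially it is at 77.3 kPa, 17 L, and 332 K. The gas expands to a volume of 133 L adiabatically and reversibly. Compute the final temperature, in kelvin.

Adiabatic: T₁V₁^(γ−1) = T₂V₂^(γ−1) ⇒ T₂ = T₁ (V₁/V₂)^(γ−1).
γ = 5/3 for a monatomic ideal gas.
T₂ = 332 × (17/133)^(2/3) = 84.24 K.

T₂ ≈ 84.2 K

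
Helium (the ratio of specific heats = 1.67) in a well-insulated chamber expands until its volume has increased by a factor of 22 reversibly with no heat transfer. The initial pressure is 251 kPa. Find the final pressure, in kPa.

P₂ ≈ 1.44 kPa

Since PV^γ is constant along a reversible adiabat, P₂ = P₁ (V₁/V₂)^γ.
P₂ = 251 × (1/22)^(1.67) = 1.438 kPa.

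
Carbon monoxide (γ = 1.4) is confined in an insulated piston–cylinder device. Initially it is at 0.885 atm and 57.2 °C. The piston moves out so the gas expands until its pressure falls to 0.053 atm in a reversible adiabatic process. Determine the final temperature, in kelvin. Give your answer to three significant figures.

T₂ ≈ 148 K

Adiabatic: T₂/T₁ = (P₂/P₁)^((γ−1)/γ).
T₁ = 57.2 °C = 330.3 K.
T₂ = 330.3 × (0.053/0.885)^(0.286) = 147.8 K.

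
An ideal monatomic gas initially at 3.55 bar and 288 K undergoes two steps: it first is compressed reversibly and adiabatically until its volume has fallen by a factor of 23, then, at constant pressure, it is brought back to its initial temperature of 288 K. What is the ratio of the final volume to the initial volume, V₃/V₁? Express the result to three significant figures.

V₃/V₁ ≈ 0.00538

For a monatomic ideal gas γ = 5/3.
Adiabatic step: V₂/V₁ = 0.04348; T₂ = T₁·23^(2/3) = 2329 K.
Isobaric step: V₃/V₂ = T₃/T₂ = 288/2329.
V₃/V₁ = (V₂/V₁)(V₃/V₂) = 0.04348 × (288/2329) = 0.005376.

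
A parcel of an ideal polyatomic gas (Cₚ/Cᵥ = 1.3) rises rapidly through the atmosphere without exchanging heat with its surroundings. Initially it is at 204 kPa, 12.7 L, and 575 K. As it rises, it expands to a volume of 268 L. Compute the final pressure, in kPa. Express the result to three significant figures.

Since PV^γ is constant along a reversible adiabat, P₂ = P₁ (V₁/V₂)^γ.
P₂ = 204 × (12.7/268)^(1.3) = 3.873 kPa.

P₂ ≈ 3.87 kPa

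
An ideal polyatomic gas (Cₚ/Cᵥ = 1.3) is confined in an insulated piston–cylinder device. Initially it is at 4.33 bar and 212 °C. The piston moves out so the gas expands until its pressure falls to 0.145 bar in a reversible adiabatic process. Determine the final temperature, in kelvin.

Along an adiabat T P^((1−γ)/γ) is constant, so T₂ = T₁ (P₂/P₁)^((γ−1)/γ).
T₁ = 212 °C = 485.1 K.
T₂ = 485.1 × (0.145/4.33)^(0.231) = 221.5 K.

T₂ ≈ 222 K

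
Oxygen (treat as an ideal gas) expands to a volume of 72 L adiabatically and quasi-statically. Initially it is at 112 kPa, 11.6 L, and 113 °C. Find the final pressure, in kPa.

P₂ ≈ 8.69 kPa

Adiabatic: P₁V₁^γ = P₂V₂^γ ⇒ P₂ = P₁ (V₁/V₂)^γ.
γ = 7/5 for a diatomic ideal gas.
P₂ = 112 × (11.6/72)^(7/5) = 8.693 kPa.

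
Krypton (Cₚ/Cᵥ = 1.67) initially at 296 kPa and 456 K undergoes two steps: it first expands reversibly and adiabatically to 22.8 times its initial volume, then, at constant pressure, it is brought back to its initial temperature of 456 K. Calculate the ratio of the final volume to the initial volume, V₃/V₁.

Adiabatic step: V₂/V₁ = 22.8; T₂ = T₁·(1/22.8)^(0.67) = 56.12 K.
Isobaric step: V₃/V₂ = T₃/T₂ = 456/56.12.
V₃/V₁ = (V₂/V₁)(V₃/V₂) = 22.8 × (456/56.12) = 185.2.

V₃/V₁ ≈ 185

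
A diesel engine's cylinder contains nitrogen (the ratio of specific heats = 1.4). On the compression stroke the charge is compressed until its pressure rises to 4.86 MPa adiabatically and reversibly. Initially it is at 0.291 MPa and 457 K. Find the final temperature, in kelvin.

T₂ ≈ 1020 K

Along an adiabat T P^((1−γ)/γ) is constant, so T₂ = T₁ (P₂/P₁)^((γ−1)/γ).
T₂ = 457 × (4.86/0.291)^(0.286) = 1022 K.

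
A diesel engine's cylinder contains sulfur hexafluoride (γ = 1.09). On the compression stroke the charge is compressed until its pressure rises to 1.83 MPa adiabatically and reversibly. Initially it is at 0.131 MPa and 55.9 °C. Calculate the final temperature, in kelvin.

Adiabatic: T₂/T₁ = (P₂/P₁)^((γ−1)/γ).
T₁ = 55.9 °C = 329 K.
T₂ = 329 × (1.83/0.131)^(0.0826) = 409.1 K.

T₂ ≈ 409 K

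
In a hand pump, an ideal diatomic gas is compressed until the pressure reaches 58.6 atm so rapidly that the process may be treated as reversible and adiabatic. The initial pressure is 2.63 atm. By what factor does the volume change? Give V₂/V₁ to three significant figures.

From PV^γ = const, V₂/V₁ = (P₁/P₂)^(1/γ).
For a diatomic ideal gas γ = 7/5.
V₂/V₁ = (2.63/58.6)^(5/7) = 0.1089.

V₂/V₁ ≈ 0.109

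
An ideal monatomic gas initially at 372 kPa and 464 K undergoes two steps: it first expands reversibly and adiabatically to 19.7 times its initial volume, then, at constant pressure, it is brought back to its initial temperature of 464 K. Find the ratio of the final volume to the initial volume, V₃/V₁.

V₃/V₁ ≈ 144

For a monatomic ideal gas γ = 5/3.
Adiabatic step: V₂/V₁ = 19.7; T₂ = T₁·(1/19.7)^(2/3) = 63.61 K.
Isobaric step: V₃/V₂ = T₃/T₂ = 464/63.61.
V₃/V₁ = (V₂/V₁)(V₃/V₂) = 19.7 × (464/63.61) = 143.7.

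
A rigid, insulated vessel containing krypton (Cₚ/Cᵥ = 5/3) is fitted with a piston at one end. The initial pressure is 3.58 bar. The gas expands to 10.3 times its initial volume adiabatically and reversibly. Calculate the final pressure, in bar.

Adiabatic: P₁V₁^γ = P₂V₂^γ ⇒ P₂ = P₁ (V₁/V₂)^γ.
P₂ = 3.58 × (1/10.3)^(5/3) = 0.07342 bar.

P₂ ≈ 0.0734 bar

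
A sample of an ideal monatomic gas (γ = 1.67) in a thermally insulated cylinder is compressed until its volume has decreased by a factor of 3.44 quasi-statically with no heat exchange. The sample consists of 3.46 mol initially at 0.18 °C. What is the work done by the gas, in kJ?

Adiabatic: T₁V₁^(γ−1) = T₂V₂^(γ−1) ⇒ T₂ = T₁ (V₁/V₂)^(γ−1).
T₁ = 0.18 °C = 273.3 K.
T₂ = 273.3 × 3.44^(0.67) = 625.4 K.
Q = 0, so ΔU = W_on_gas = nCᵥΔT with Cᵥ = R/(γ−1) = 12.41 J/(mol·K).
ΔU = 3.46 × 12.41 × (625.4 − 273.3) = 15120 J.
Work done by the gas = −ΔU = -15120 J.

W ≈ -15.1 kJ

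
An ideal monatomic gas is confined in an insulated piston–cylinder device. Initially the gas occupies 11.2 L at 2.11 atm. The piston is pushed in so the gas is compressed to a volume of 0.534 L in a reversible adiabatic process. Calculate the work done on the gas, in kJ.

W ≈ 23.7 kJ

γ = 5/3 for a monatomic ideal gas.
P₂ = P₁(V₁/V₂)^γ = 2.11×(11.2/0.534)^(5/3) = 336.6 atm.
For a reversible adiabat, W_by_gas = (P₁V₁ − P₂V₂)/(γ−1).
W_by = (213800×0.0112 − 3.41×10^7×0.000534) / (2/3) = -23720 J.
W_on_gas = −W_by = 23720 J.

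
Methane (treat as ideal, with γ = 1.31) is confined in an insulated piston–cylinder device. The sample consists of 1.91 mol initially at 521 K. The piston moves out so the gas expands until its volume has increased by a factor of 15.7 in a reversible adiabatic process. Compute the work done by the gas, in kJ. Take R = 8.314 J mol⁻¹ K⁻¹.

Adiabatic: T₁V₁^(γ−1) = T₂V₂^(γ−1) ⇒ T₂ = T₁ (V₁/V₂)^(γ−1).
T₂ = 521 × (1/15.7)^(0.31) = 221.9 K.
Q = 0, so ΔU = W_on_gas = nCᵥΔT with Cᵥ = R/(γ−1) = 26.82 J/(mol·K).
ΔU = 1.91 × 26.82 × (221.9 − 521) = -15320 J.
Work done by the gas = −ΔU = 15320 J.

W ≈ 15.3 kJ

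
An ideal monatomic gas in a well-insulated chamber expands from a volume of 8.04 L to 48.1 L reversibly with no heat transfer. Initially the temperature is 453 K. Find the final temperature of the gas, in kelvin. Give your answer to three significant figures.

T₂ ≈ 137 K

Adiabatic: T₁V₁^(γ−1) = T₂V₂^(γ−1) ⇒ T₂ = T₁ (V₁/V₂)^(γ−1).
For a monatomic ideal gas γ = 5/3, so γ−1 = 2/3.
T₂ = 453 × (8.04/48.1)^(2/3) = 137.5 K.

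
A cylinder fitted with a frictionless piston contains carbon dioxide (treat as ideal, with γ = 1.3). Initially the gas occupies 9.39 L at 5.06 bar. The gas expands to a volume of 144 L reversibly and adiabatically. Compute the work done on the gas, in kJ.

P₂ = P₁(V₁/V₂)^γ = 5.06×(9.39/144)^(1.3) = 0.1455 bar.
For a reversible adiabat, W_by_gas = (P₁V₁ − P₂V₂)/(γ−1).
W_by = (506000×0.00939 − 14550×0.144) / (0.3) = 8856 J.
W_on_gas = −W_by = -8856 J.

W ≈ -8.86 kJ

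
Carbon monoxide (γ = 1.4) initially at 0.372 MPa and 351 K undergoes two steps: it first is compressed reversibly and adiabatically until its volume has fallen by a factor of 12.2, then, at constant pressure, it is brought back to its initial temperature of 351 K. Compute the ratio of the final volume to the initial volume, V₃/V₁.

Adiabatic step: V₂/V₁ = 0.08197; T₂ = T₁·12.2^(0.4) = 954.7 K.
Isobaric step: V₃/V₂ = T₃/T₂ = 351/954.7.
V₃/V₁ = (V₂/V₁)(V₃/V₂) = 0.08197 × (351/954.7) = 0.03014.

V₃/V₁ ≈ 0.0301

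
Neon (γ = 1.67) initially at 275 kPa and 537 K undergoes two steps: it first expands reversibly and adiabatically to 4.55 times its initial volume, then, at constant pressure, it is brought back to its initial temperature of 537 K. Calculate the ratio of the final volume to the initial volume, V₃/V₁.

V₃/V₁ ≈ 12.6

Adiabatic step: V₂/V₁ = 4.55; T₂ = T₁·(1/4.55)^(0.67) = 194.6 K.
Isobaric step: V₃/V₂ = T₃/T₂ = 537/194.6.
V₃/V₁ = (V₂/V₁)(V₃/V₂) = 4.55 × (537/194.6) = 12.56.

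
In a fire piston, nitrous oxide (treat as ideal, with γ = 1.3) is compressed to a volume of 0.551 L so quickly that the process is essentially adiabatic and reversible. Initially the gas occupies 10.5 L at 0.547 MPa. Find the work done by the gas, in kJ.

W ≈ -27.2 kJ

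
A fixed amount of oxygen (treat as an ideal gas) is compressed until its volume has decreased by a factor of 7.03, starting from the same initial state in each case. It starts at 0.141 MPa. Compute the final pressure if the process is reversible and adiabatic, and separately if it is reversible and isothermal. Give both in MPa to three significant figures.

adiabatic: 2.16 MPa; isothermal: 0.991 MPa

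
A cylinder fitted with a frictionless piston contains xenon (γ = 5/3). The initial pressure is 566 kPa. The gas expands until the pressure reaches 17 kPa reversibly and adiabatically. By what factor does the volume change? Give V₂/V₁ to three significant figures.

From PV^γ = const, V₂/V₁ = (P₁/P₂)^(1/γ).
V₂/V₁ = (566/17)^(3/5) = 8.193.

V₂/V₁ ≈ 8.19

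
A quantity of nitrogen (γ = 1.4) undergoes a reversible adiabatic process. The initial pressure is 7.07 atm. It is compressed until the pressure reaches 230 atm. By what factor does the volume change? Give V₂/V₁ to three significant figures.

From PV^γ = const, V₂/V₁ = (P₁/P₂)^(1/γ).
V₂/V₁ = (7.07/230)^(0.714) = 0.08313.

V₂/V₁ ≈ 0.0831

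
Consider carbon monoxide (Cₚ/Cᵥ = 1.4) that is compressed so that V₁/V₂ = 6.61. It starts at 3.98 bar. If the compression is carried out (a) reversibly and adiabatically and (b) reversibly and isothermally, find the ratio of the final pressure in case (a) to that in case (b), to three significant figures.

Isothermal: P_b = P₁(V₁/V₂) = 3.98×6.61.
Adiabatic: P_a = P₁(V₁/V₂)^γ = 3.98×6.61^(1.4).
P_a/P_b = (V₁/V₂)^(γ−1) = 6.61^(0.4) = 2.129.

P_adiabatic / P_isothermal ≈ 2.13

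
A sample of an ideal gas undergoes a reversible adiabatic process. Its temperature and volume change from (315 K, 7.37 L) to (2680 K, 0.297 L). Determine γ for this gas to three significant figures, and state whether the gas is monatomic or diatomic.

γ ≈ 1.67; monatomic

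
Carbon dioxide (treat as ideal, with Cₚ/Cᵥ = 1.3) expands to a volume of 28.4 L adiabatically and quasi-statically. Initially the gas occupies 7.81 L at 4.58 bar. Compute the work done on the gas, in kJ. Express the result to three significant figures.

P₂ = P₁(V₁/V₂)^γ = 4.58×(7.81/28.4)^(1.3) = 0.8551 bar.
For a reversible adiabat, W_by_gas = (P₁V₁ − P₂V₂)/(γ−1).
W_by = (458000×0.00781 − 85510×0.0284) / (0.3) = 3829 J.
W_on_gas = −W_by = -3829 J.

W ≈ -3.83 kJ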